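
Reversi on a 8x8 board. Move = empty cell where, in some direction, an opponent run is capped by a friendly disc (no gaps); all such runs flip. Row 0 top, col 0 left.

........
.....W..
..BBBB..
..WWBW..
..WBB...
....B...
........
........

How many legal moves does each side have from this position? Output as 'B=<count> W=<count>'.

-- B to move --
(0,4): no bracket -> illegal
(0,5): flips 1 -> legal
(0,6): flips 1 -> legal
(1,4): no bracket -> illegal
(1,6): no bracket -> illegal
(2,1): flips 1 -> legal
(2,6): flips 1 -> legal
(3,1): flips 2 -> legal
(3,6): flips 1 -> legal
(4,1): flips 2 -> legal
(4,5): flips 1 -> legal
(4,6): flips 1 -> legal
(5,1): flips 2 -> legal
(5,2): flips 2 -> legal
(5,3): no bracket -> illegal
B mobility = 11
-- W to move --
(1,1): flips 1 -> legal
(1,2): flips 1 -> legal
(1,3): flips 2 -> legal
(1,4): flips 1 -> legal
(1,6): no bracket -> illegal
(2,1): no bracket -> illegal
(2,6): no bracket -> illegal
(3,1): no bracket -> illegal
(3,6): no bracket -> illegal
(4,5): flips 2 -> legal
(5,2): no bracket -> illegal
(5,3): flips 2 -> legal
(5,5): flips 1 -> legal
(6,3): no bracket -> illegal
(6,4): no bracket -> illegal
(6,5): flips 2 -> legal
W mobility = 8

Answer: B=11 W=8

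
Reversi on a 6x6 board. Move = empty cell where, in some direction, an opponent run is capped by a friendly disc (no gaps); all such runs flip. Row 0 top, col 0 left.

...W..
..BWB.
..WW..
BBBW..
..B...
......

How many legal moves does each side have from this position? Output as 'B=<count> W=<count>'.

Answer: B=3 W=11

Derivation:
-- B to move --
(0,2): no bracket -> illegal
(0,4): flips 2 -> legal
(1,1): no bracket -> illegal
(2,1): no bracket -> illegal
(2,4): flips 1 -> legal
(3,4): flips 2 -> legal
(4,3): no bracket -> illegal
(4,4): no bracket -> illegal
B mobility = 3
-- W to move --
(0,1): flips 1 -> legal
(0,2): flips 1 -> legal
(0,4): no bracket -> illegal
(0,5): flips 1 -> legal
(1,1): flips 1 -> legal
(1,5): flips 1 -> legal
(2,0): no bracket -> illegal
(2,1): flips 1 -> legal
(2,4): no bracket -> illegal
(2,5): flips 1 -> legal
(4,0): flips 1 -> legal
(4,1): flips 1 -> legal
(4,3): no bracket -> illegal
(5,1): flips 1 -> legal
(5,2): flips 2 -> legal
(5,3): no bracket -> illegal
W mobility = 11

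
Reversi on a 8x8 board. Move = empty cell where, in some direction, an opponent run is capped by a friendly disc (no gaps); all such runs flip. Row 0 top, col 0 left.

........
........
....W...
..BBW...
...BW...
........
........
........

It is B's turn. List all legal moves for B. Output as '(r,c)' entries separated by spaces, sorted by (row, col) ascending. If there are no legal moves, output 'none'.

Answer: (1,5) (2,5) (3,5) (4,5) (5,5)

Derivation:
(1,3): no bracket -> illegal
(1,4): no bracket -> illegal
(1,5): flips 1 -> legal
(2,3): no bracket -> illegal
(2,5): flips 1 -> legal
(3,5): flips 1 -> legal
(4,5): flips 1 -> legal
(5,3): no bracket -> illegal
(5,4): no bracket -> illegal
(5,5): flips 1 -> legal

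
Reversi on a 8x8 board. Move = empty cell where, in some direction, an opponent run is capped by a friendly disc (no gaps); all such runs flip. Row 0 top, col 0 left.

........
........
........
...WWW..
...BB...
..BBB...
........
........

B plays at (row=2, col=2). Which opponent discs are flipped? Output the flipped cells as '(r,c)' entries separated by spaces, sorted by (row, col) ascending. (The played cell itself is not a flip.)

Dir NW: first cell '.' (not opp) -> no flip
Dir N: first cell '.' (not opp) -> no flip
Dir NE: first cell '.' (not opp) -> no flip
Dir W: first cell '.' (not opp) -> no flip
Dir E: first cell '.' (not opp) -> no flip
Dir SW: first cell '.' (not opp) -> no flip
Dir S: first cell '.' (not opp) -> no flip
Dir SE: opp run (3,3) capped by B -> flip

Answer: (3,3)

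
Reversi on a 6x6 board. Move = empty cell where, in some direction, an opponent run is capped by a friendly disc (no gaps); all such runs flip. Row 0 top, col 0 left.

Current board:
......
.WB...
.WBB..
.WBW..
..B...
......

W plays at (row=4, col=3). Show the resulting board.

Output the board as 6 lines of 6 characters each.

Place W at (4,3); scan 8 dirs for brackets.
Dir NW: opp run (3,2) capped by W -> flip
Dir N: first cell 'W' (not opp) -> no flip
Dir NE: first cell '.' (not opp) -> no flip
Dir W: opp run (4,2), next='.' -> no flip
Dir E: first cell '.' (not opp) -> no flip
Dir SW: first cell '.' (not opp) -> no flip
Dir S: first cell '.' (not opp) -> no flip
Dir SE: first cell '.' (not opp) -> no flip
All flips: (3,2)

Answer: ......
.WB...
.WBB..
.WWW..
..BW..
......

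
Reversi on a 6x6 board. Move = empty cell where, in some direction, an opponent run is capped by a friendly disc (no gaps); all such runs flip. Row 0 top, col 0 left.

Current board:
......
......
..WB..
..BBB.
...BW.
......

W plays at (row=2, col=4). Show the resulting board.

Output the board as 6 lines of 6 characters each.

Answer: ......
......
..WWW.
..BBW.
...BW.
......

Derivation:
Place W at (2,4); scan 8 dirs for brackets.
Dir NW: first cell '.' (not opp) -> no flip
Dir N: first cell '.' (not opp) -> no flip
Dir NE: first cell '.' (not opp) -> no flip
Dir W: opp run (2,3) capped by W -> flip
Dir E: first cell '.' (not opp) -> no flip
Dir SW: opp run (3,3), next='.' -> no flip
Dir S: opp run (3,4) capped by W -> flip
Dir SE: first cell '.' (not opp) -> no flip
All flips: (2,3) (3,4)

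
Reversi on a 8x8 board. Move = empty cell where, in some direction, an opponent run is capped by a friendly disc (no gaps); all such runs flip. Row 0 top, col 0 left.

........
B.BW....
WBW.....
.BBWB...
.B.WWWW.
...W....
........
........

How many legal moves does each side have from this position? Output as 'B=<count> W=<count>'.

-- B to move --
(0,2): no bracket -> illegal
(0,3): no bracket -> illegal
(0,4): flips 2 -> legal
(1,1): no bracket -> illegal
(1,4): flips 1 -> legal
(2,3): flips 1 -> legal
(2,4): no bracket -> illegal
(3,0): flips 1 -> legal
(3,5): no bracket -> illegal
(3,6): no bracket -> illegal
(3,7): no bracket -> illegal
(4,2): no bracket -> illegal
(4,7): no bracket -> illegal
(5,2): flips 1 -> legal
(5,4): flips 2 -> legal
(5,5): no bracket -> illegal
(5,6): flips 1 -> legal
(5,7): no bracket -> illegal
(6,2): no bracket -> illegal
(6,3): no bracket -> illegal
(6,4): no bracket -> illegal
B mobility = 7
-- W to move --
(0,0): flips 1 -> legal
(0,1): no bracket -> illegal
(0,2): flips 1 -> legal
(0,3): no bracket -> illegal
(1,1): flips 1 -> legal
(2,3): flips 1 -> legal
(2,4): flips 1 -> legal
(2,5): flips 1 -> legal
(3,0): flips 2 -> legal
(3,5): flips 1 -> legal
(4,0): flips 1 -> legal
(4,2): flips 2 -> legal
(5,0): no bracket -> illegal
(5,1): no bracket -> illegal
(5,2): no bracket -> illegal
W mobility = 10

Answer: B=7 W=10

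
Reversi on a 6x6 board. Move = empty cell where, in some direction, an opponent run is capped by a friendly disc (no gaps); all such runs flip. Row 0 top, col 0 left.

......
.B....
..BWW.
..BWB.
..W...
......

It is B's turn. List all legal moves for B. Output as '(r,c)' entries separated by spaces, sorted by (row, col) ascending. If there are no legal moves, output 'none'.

(1,2): flips 1 -> legal
(1,3): no bracket -> illegal
(1,4): flips 2 -> legal
(1,5): no bracket -> illegal
(2,5): flips 2 -> legal
(3,1): no bracket -> illegal
(3,5): no bracket -> illegal
(4,1): no bracket -> illegal
(4,3): no bracket -> illegal
(4,4): flips 1 -> legal
(5,1): no bracket -> illegal
(5,2): flips 1 -> legal
(5,3): no bracket -> illegal

Answer: (1,2) (1,4) (2,5) (4,4) (5,2)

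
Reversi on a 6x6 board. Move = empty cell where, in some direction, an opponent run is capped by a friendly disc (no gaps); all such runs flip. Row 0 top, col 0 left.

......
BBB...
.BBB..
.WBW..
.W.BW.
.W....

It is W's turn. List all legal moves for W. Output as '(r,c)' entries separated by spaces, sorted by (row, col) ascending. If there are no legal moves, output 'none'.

(0,0): flips 2 -> legal
(0,1): flips 2 -> legal
(0,2): no bracket -> illegal
(0,3): no bracket -> illegal
(1,3): flips 2 -> legal
(1,4): flips 2 -> legal
(2,0): no bracket -> illegal
(2,4): no bracket -> illegal
(3,0): no bracket -> illegal
(3,4): no bracket -> illegal
(4,2): flips 1 -> legal
(5,2): no bracket -> illegal
(5,3): flips 1 -> legal
(5,4): no bracket -> illegal

Answer: (0,0) (0,1) (1,3) (1,4) (4,2) (5,3)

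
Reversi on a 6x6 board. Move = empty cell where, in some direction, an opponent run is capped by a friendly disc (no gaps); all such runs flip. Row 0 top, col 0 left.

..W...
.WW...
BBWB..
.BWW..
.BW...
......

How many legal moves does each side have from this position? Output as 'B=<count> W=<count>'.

Answer: B=6 W=9

Derivation:
-- B to move --
(0,0): no bracket -> illegal
(0,1): flips 2 -> legal
(0,3): flips 1 -> legal
(1,0): no bracket -> illegal
(1,3): flips 1 -> legal
(2,4): no bracket -> illegal
(3,4): flips 2 -> legal
(4,3): flips 3 -> legal
(4,4): no bracket -> illegal
(5,1): no bracket -> illegal
(5,2): no bracket -> illegal
(5,3): flips 1 -> legal
B mobility = 6
-- W to move --
(1,0): flips 1 -> legal
(1,3): flips 1 -> legal
(1,4): flips 1 -> legal
(2,4): flips 1 -> legal
(3,0): flips 2 -> legal
(3,4): flips 1 -> legal
(4,0): flips 2 -> legal
(5,0): flips 1 -> legal
(5,1): flips 3 -> legal
(5,2): no bracket -> illegal
W mobility = 9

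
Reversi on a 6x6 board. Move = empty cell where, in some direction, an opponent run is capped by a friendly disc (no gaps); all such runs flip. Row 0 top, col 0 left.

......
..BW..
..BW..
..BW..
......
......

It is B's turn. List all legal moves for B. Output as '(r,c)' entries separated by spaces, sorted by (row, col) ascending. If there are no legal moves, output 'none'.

(0,2): no bracket -> illegal
(0,3): no bracket -> illegal
(0,4): flips 1 -> legal
(1,4): flips 2 -> legal
(2,4): flips 1 -> legal
(3,4): flips 2 -> legal
(4,2): no bracket -> illegal
(4,3): no bracket -> illegal
(4,4): flips 1 -> legal

Answer: (0,4) (1,4) (2,4) (3,4) (4,4)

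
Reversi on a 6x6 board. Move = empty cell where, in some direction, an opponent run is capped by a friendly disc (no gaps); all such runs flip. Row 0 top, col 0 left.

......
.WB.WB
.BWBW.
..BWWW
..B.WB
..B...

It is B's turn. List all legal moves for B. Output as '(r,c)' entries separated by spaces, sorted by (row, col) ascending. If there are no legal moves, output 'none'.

(0,0): no bracket -> illegal
(0,1): flips 1 -> legal
(0,2): no bracket -> illegal
(0,3): no bracket -> illegal
(0,4): no bracket -> illegal
(0,5): flips 1 -> legal
(1,0): flips 1 -> legal
(1,3): flips 1 -> legal
(2,0): no bracket -> illegal
(2,5): flips 2 -> legal
(3,1): no bracket -> illegal
(4,3): flips 2 -> legal
(5,3): no bracket -> illegal
(5,4): no bracket -> illegal
(5,5): no bracket -> illegal

Answer: (0,1) (0,5) (1,0) (1,3) (2,5) (4,3)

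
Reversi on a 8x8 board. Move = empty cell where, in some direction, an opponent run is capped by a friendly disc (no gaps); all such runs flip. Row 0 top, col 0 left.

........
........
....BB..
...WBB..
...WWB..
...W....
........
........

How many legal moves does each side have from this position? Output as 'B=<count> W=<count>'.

-- B to move --
(2,2): no bracket -> illegal
(2,3): no bracket -> illegal
(3,2): flips 1 -> legal
(4,2): flips 3 -> legal
(5,2): flips 1 -> legal
(5,4): flips 1 -> legal
(5,5): no bracket -> illegal
(6,2): flips 2 -> legal
(6,3): no bracket -> illegal
(6,4): no bracket -> illegal
B mobility = 5
-- W to move --
(1,3): no bracket -> illegal
(1,4): flips 2 -> legal
(1,5): flips 1 -> legal
(1,6): flips 2 -> legal
(2,3): no bracket -> illegal
(2,6): flips 1 -> legal
(3,6): flips 2 -> legal
(4,6): flips 1 -> legal
(5,4): no bracket -> illegal
(5,5): no bracket -> illegal
(5,6): no bracket -> illegal
W mobility = 6

Answer: B=5 W=6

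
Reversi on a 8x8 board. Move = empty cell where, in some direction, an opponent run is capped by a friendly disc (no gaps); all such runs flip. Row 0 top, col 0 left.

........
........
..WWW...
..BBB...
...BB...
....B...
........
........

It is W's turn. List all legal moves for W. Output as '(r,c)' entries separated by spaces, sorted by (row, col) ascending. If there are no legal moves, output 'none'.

Answer: (4,1) (4,2) (4,5) (5,3) (5,5) (6,4)

Derivation:
(2,1): no bracket -> illegal
(2,5): no bracket -> illegal
(3,1): no bracket -> illegal
(3,5): no bracket -> illegal
(4,1): flips 1 -> legal
(4,2): flips 2 -> legal
(4,5): flips 1 -> legal
(5,2): no bracket -> illegal
(5,3): flips 2 -> legal
(5,5): flips 2 -> legal
(6,3): no bracket -> illegal
(6,4): flips 3 -> legal
(6,5): no bracket -> illegal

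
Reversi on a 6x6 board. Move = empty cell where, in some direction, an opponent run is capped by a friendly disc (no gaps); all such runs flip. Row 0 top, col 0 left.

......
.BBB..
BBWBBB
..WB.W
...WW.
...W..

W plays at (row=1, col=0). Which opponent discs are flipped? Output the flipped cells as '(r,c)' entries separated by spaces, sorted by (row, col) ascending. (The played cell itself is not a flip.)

Answer: (2,1)

Derivation:
Dir NW: edge -> no flip
Dir N: first cell '.' (not opp) -> no flip
Dir NE: first cell '.' (not opp) -> no flip
Dir W: edge -> no flip
Dir E: opp run (1,1) (1,2) (1,3), next='.' -> no flip
Dir SW: edge -> no flip
Dir S: opp run (2,0), next='.' -> no flip
Dir SE: opp run (2,1) capped by W -> flip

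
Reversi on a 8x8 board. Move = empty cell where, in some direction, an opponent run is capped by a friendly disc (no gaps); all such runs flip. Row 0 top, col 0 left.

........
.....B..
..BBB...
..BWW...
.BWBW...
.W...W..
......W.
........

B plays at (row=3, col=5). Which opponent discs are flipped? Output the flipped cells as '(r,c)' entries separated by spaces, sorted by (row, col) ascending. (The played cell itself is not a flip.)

Answer: (3,3) (3,4)

Derivation:
Dir NW: first cell 'B' (not opp) -> no flip
Dir N: first cell '.' (not opp) -> no flip
Dir NE: first cell '.' (not opp) -> no flip
Dir W: opp run (3,4) (3,3) capped by B -> flip
Dir E: first cell '.' (not opp) -> no flip
Dir SW: opp run (4,4), next='.' -> no flip
Dir S: first cell '.' (not opp) -> no flip
Dir SE: first cell '.' (not opp) -> no flip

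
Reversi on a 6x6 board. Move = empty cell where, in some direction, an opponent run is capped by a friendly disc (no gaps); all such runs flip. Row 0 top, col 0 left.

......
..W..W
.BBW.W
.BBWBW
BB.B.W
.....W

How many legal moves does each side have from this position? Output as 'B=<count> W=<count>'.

-- B to move --
(0,1): flips 2 -> legal
(0,2): flips 1 -> legal
(0,3): flips 1 -> legal
(0,4): no bracket -> illegal
(0,5): no bracket -> illegal
(1,1): no bracket -> illegal
(1,3): flips 2 -> legal
(1,4): flips 1 -> legal
(2,4): flips 1 -> legal
(4,2): no bracket -> illegal
(4,4): flips 1 -> legal
(5,4): no bracket -> illegal
B mobility = 7
-- W to move --
(1,0): no bracket -> illegal
(1,1): flips 1 -> legal
(1,3): no bracket -> illegal
(2,0): flips 2 -> legal
(2,4): no bracket -> illegal
(3,0): flips 3 -> legal
(4,2): flips 2 -> legal
(4,4): no bracket -> illegal
(5,0): flips 2 -> legal
(5,1): no bracket -> illegal
(5,2): flips 2 -> legal
(5,3): flips 1 -> legal
(5,4): no bracket -> illegal
W mobility = 7

Answer: B=7 W=7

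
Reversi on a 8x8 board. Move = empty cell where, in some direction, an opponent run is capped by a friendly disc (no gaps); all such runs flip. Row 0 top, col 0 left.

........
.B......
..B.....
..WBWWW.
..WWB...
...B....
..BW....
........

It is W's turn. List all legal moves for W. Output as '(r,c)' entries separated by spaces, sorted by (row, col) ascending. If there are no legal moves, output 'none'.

(0,0): no bracket -> illegal
(0,1): no bracket -> illegal
(0,2): no bracket -> illegal
(1,0): no bracket -> illegal
(1,2): flips 1 -> legal
(1,3): no bracket -> illegal
(2,0): no bracket -> illegal
(2,1): no bracket -> illegal
(2,3): flips 1 -> legal
(2,4): flips 1 -> legal
(3,1): no bracket -> illegal
(4,5): flips 1 -> legal
(5,1): no bracket -> illegal
(5,2): no bracket -> illegal
(5,4): flips 1 -> legal
(5,5): no bracket -> illegal
(6,1): flips 1 -> legal
(6,4): flips 1 -> legal
(7,1): flips 3 -> legal
(7,2): no bracket -> illegal
(7,3): no bracket -> illegal

Answer: (1,2) (2,3) (2,4) (4,5) (5,4) (6,1) (6,4) (7,1)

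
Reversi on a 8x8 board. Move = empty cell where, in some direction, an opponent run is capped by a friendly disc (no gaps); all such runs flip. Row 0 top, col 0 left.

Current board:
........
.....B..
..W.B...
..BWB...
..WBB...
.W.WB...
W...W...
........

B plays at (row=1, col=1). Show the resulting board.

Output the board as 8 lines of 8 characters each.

Place B at (1,1); scan 8 dirs for brackets.
Dir NW: first cell '.' (not opp) -> no flip
Dir N: first cell '.' (not opp) -> no flip
Dir NE: first cell '.' (not opp) -> no flip
Dir W: first cell '.' (not opp) -> no flip
Dir E: first cell '.' (not opp) -> no flip
Dir SW: first cell '.' (not opp) -> no flip
Dir S: first cell '.' (not opp) -> no flip
Dir SE: opp run (2,2) (3,3) capped by B -> flip
All flips: (2,2) (3,3)

Answer: ........
.B...B..
..B.B...
..BBB...
..WBB...
.W.WB...
W...W...
........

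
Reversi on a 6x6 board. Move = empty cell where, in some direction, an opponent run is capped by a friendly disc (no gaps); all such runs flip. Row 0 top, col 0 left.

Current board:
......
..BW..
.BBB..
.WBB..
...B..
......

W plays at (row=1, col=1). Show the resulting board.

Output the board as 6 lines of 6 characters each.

Place W at (1,1); scan 8 dirs for brackets.
Dir NW: first cell '.' (not opp) -> no flip
Dir N: first cell '.' (not opp) -> no flip
Dir NE: first cell '.' (not opp) -> no flip
Dir W: first cell '.' (not opp) -> no flip
Dir E: opp run (1,2) capped by W -> flip
Dir SW: first cell '.' (not opp) -> no flip
Dir S: opp run (2,1) capped by W -> flip
Dir SE: opp run (2,2) (3,3), next='.' -> no flip
All flips: (1,2) (2,1)

Answer: ......
.WWW..
.WBB..
.WBB..
...B..
......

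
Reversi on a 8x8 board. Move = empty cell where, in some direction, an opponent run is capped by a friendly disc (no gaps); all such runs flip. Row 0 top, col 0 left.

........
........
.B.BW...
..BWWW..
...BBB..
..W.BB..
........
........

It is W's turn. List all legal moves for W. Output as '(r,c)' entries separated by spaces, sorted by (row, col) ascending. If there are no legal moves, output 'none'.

Answer: (1,2) (1,3) (2,2) (3,1) (5,3) (5,6) (6,4) (6,5) (6,6)

Derivation:
(1,0): no bracket -> illegal
(1,1): no bracket -> illegal
(1,2): flips 1 -> legal
(1,3): flips 1 -> legal
(1,4): no bracket -> illegal
(2,0): no bracket -> illegal
(2,2): flips 1 -> legal
(3,0): no bracket -> illegal
(3,1): flips 1 -> legal
(3,6): no bracket -> illegal
(4,1): no bracket -> illegal
(4,2): no bracket -> illegal
(4,6): no bracket -> illegal
(5,3): flips 2 -> legal
(5,6): flips 1 -> legal
(6,3): no bracket -> illegal
(6,4): flips 2 -> legal
(6,5): flips 2 -> legal
(6,6): flips 2 -> legal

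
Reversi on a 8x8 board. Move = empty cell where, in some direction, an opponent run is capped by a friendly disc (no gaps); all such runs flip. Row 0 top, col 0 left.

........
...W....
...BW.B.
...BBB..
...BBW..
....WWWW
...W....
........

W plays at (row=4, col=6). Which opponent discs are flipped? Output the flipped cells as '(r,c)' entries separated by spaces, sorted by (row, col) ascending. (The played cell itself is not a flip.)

Dir NW: opp run (3,5) capped by W -> flip
Dir N: first cell '.' (not opp) -> no flip
Dir NE: first cell '.' (not opp) -> no flip
Dir W: first cell 'W' (not opp) -> no flip
Dir E: first cell '.' (not opp) -> no flip
Dir SW: first cell 'W' (not opp) -> no flip
Dir S: first cell 'W' (not opp) -> no flip
Dir SE: first cell 'W' (not opp) -> no flip

Answer: (3,5)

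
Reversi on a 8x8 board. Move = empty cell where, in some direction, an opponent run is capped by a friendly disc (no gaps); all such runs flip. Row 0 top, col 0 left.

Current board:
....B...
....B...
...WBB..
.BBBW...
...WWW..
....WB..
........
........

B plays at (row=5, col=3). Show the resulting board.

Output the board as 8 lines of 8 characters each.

Answer: ....B...
....B...
...WBB..
.BBBW...
...BWW..
...BBB..
........
........

Derivation:
Place B at (5,3); scan 8 dirs for brackets.
Dir NW: first cell '.' (not opp) -> no flip
Dir N: opp run (4,3) capped by B -> flip
Dir NE: opp run (4,4), next='.' -> no flip
Dir W: first cell '.' (not opp) -> no flip
Dir E: opp run (5,4) capped by B -> flip
Dir SW: first cell '.' (not opp) -> no flip
Dir S: first cell '.' (not opp) -> no flip
Dir SE: first cell '.' (not opp) -> no flip
All flips: (4,3) (5,4)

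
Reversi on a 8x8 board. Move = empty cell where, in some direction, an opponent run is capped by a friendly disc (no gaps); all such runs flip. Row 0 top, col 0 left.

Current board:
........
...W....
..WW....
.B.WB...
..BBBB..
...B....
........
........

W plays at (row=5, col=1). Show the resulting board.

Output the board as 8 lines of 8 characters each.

Place W at (5,1); scan 8 dirs for brackets.
Dir NW: first cell '.' (not opp) -> no flip
Dir N: first cell '.' (not opp) -> no flip
Dir NE: opp run (4,2) capped by W -> flip
Dir W: first cell '.' (not opp) -> no flip
Dir E: first cell '.' (not opp) -> no flip
Dir SW: first cell '.' (not opp) -> no flip
Dir S: first cell '.' (not opp) -> no flip
Dir SE: first cell '.' (not opp) -> no flip
All flips: (4,2)

Answer: ........
...W....
..WW....
.B.WB...
..WBBB..
.W.B....
........
........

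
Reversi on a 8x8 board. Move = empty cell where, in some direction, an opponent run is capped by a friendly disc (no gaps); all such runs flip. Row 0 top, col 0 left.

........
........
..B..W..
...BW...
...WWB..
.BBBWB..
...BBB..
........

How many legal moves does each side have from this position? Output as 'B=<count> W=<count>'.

-- B to move --
(1,4): no bracket -> illegal
(1,5): no bracket -> illegal
(1,6): flips 3 -> legal
(2,3): flips 1 -> legal
(2,4): flips 3 -> legal
(2,6): no bracket -> illegal
(3,2): flips 2 -> legal
(3,5): flips 2 -> legal
(3,6): no bracket -> illegal
(4,2): flips 2 -> legal
B mobility = 6
-- W to move --
(1,1): flips 2 -> legal
(1,2): no bracket -> illegal
(1,3): no bracket -> illegal
(2,1): no bracket -> illegal
(2,3): flips 1 -> legal
(2,4): no bracket -> illegal
(3,1): no bracket -> illegal
(3,2): flips 1 -> legal
(3,5): no bracket -> illegal
(3,6): flips 1 -> legal
(4,0): no bracket -> illegal
(4,1): no bracket -> illegal
(4,2): no bracket -> illegal
(4,6): flips 1 -> legal
(5,0): flips 3 -> legal
(5,6): flips 2 -> legal
(6,0): no bracket -> illegal
(6,1): flips 1 -> legal
(6,2): flips 1 -> legal
(6,6): flips 1 -> legal
(7,2): flips 1 -> legal
(7,3): flips 2 -> legal
(7,4): flips 1 -> legal
(7,5): no bracket -> illegal
(7,6): flips 1 -> legal
W mobility = 14

Answer: B=6 W=14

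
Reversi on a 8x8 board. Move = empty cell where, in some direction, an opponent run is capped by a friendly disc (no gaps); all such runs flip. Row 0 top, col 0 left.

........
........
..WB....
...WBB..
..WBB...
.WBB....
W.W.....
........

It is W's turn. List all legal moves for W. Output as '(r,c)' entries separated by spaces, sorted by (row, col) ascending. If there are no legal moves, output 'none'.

(1,2): no bracket -> illegal
(1,3): flips 1 -> legal
(1,4): no bracket -> illegal
(2,4): flips 1 -> legal
(2,5): no bracket -> illegal
(2,6): flips 3 -> legal
(3,2): no bracket -> illegal
(3,6): flips 2 -> legal
(4,1): no bracket -> illegal
(4,5): flips 2 -> legal
(4,6): no bracket -> illegal
(5,4): flips 2 -> legal
(5,5): flips 1 -> legal
(6,1): no bracket -> illegal
(6,3): flips 2 -> legal
(6,4): flips 1 -> legal

Answer: (1,3) (2,4) (2,6) (3,6) (4,5) (5,4) (5,5) (6,3) (6,4)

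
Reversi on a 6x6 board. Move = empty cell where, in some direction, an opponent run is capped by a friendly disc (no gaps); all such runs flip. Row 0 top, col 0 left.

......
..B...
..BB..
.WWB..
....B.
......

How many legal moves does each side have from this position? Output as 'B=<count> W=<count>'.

-- B to move --
(2,0): no bracket -> illegal
(2,1): no bracket -> illegal
(3,0): flips 2 -> legal
(4,0): flips 1 -> legal
(4,1): flips 1 -> legal
(4,2): flips 1 -> legal
(4,3): no bracket -> illegal
B mobility = 4
-- W to move --
(0,1): no bracket -> illegal
(0,2): flips 2 -> legal
(0,3): no bracket -> illegal
(1,1): no bracket -> illegal
(1,3): flips 1 -> legal
(1,4): flips 1 -> legal
(2,1): no bracket -> illegal
(2,4): no bracket -> illegal
(3,4): flips 1 -> legal
(3,5): no bracket -> illegal
(4,2): no bracket -> illegal
(4,3): no bracket -> illegal
(4,5): no bracket -> illegal
(5,3): no bracket -> illegal
(5,4): no bracket -> illegal
(5,5): no bracket -> illegal
W mobility = 4

Answer: B=4 W=4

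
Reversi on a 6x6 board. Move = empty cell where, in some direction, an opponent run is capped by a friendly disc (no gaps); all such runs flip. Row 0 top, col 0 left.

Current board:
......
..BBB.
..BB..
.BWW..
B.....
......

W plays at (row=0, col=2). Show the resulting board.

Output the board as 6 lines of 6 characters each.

Answer: ..W...
..WBB.
..WB..
.BWW..
B.....
......

Derivation:
Place W at (0,2); scan 8 dirs for brackets.
Dir NW: edge -> no flip
Dir N: edge -> no flip
Dir NE: edge -> no flip
Dir W: first cell '.' (not opp) -> no flip
Dir E: first cell '.' (not opp) -> no flip
Dir SW: first cell '.' (not opp) -> no flip
Dir S: opp run (1,2) (2,2) capped by W -> flip
Dir SE: opp run (1,3), next='.' -> no flip
All flips: (1,2) (2,2)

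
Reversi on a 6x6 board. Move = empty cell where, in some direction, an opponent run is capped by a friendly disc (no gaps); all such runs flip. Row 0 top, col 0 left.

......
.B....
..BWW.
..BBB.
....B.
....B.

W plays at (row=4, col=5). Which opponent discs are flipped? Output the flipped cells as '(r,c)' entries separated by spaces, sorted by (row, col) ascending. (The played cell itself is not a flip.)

Dir NW: opp run (3,4) capped by W -> flip
Dir N: first cell '.' (not opp) -> no flip
Dir NE: edge -> no flip
Dir W: opp run (4,4), next='.' -> no flip
Dir E: edge -> no flip
Dir SW: opp run (5,4), next=edge -> no flip
Dir S: first cell '.' (not opp) -> no flip
Dir SE: edge -> no flip

Answer: (3,4)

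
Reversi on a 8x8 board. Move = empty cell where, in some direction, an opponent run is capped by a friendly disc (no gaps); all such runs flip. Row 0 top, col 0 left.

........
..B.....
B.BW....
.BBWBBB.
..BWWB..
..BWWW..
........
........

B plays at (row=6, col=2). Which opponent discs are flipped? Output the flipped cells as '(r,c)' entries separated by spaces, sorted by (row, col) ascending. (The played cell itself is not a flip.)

Answer: (4,4) (5,3)

Derivation:
Dir NW: first cell '.' (not opp) -> no flip
Dir N: first cell 'B' (not opp) -> no flip
Dir NE: opp run (5,3) (4,4) capped by B -> flip
Dir W: first cell '.' (not opp) -> no flip
Dir E: first cell '.' (not opp) -> no flip
Dir SW: first cell '.' (not opp) -> no flip
Dir S: first cell '.' (not opp) -> no flip
Dir SE: first cell '.' (not opp) -> no flip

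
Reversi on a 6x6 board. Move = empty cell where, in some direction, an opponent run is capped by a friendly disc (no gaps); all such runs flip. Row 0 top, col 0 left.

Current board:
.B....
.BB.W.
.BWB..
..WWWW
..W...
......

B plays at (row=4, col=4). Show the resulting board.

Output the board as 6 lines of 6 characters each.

Place B at (4,4); scan 8 dirs for brackets.
Dir NW: opp run (3,3) (2,2) capped by B -> flip
Dir N: opp run (3,4), next='.' -> no flip
Dir NE: opp run (3,5), next=edge -> no flip
Dir W: first cell '.' (not opp) -> no flip
Dir E: first cell '.' (not opp) -> no flip
Dir SW: first cell '.' (not opp) -> no flip
Dir S: first cell '.' (not opp) -> no flip
Dir SE: first cell '.' (not opp) -> no flip
All flips: (2,2) (3,3)

Answer: .B....
.BB.W.
.BBB..
..WBWW
..W.B.
......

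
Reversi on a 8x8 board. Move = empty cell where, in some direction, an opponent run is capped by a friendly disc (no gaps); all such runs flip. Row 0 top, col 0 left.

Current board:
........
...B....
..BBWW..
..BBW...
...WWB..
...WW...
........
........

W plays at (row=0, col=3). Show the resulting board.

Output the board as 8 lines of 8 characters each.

Answer: ...W....
...W....
..BWWW..
..BWW...
...WWB..
...WW...
........
........

Derivation:
Place W at (0,3); scan 8 dirs for brackets.
Dir NW: edge -> no flip
Dir N: edge -> no flip
Dir NE: edge -> no flip
Dir W: first cell '.' (not opp) -> no flip
Dir E: first cell '.' (not opp) -> no flip
Dir SW: first cell '.' (not opp) -> no flip
Dir S: opp run (1,3) (2,3) (3,3) capped by W -> flip
Dir SE: first cell '.' (not opp) -> no flip
All flips: (1,3) (2,3) (3,3)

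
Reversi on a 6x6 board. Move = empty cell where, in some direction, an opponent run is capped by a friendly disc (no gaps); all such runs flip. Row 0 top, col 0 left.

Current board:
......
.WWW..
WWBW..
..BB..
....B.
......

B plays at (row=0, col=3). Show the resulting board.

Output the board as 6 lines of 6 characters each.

Place B at (0,3); scan 8 dirs for brackets.
Dir NW: edge -> no flip
Dir N: edge -> no flip
Dir NE: edge -> no flip
Dir W: first cell '.' (not opp) -> no flip
Dir E: first cell '.' (not opp) -> no flip
Dir SW: opp run (1,2) (2,1), next='.' -> no flip
Dir S: opp run (1,3) (2,3) capped by B -> flip
Dir SE: first cell '.' (not opp) -> no flip
All flips: (1,3) (2,3)

Answer: ...B..
.WWB..
WWBB..
..BB..
....B.
......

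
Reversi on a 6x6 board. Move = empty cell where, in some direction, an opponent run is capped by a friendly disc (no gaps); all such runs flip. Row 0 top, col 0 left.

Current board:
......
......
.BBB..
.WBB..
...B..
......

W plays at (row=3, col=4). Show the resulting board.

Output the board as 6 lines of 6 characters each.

Place W at (3,4); scan 8 dirs for brackets.
Dir NW: opp run (2,3), next='.' -> no flip
Dir N: first cell '.' (not opp) -> no flip
Dir NE: first cell '.' (not opp) -> no flip
Dir W: opp run (3,3) (3,2) capped by W -> flip
Dir E: first cell '.' (not opp) -> no flip
Dir SW: opp run (4,3), next='.' -> no flip
Dir S: first cell '.' (not opp) -> no flip
Dir SE: first cell '.' (not opp) -> no flip
All flips: (3,2) (3,3)

Answer: ......
......
.BBB..
.WWWW.
...B..
......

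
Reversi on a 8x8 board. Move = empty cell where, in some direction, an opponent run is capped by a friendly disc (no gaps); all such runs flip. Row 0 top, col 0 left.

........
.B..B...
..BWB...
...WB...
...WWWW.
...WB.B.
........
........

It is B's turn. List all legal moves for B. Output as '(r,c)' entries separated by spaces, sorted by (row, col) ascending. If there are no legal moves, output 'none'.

Answer: (1,2) (3,2) (3,6) (4,2) (5,2) (5,5)

Derivation:
(1,2): flips 1 -> legal
(1,3): no bracket -> illegal
(3,2): flips 3 -> legal
(3,5): no bracket -> illegal
(3,6): flips 2 -> legal
(3,7): no bracket -> illegal
(4,2): flips 1 -> legal
(4,7): no bracket -> illegal
(5,2): flips 2 -> legal
(5,5): flips 2 -> legal
(5,7): no bracket -> illegal
(6,2): no bracket -> illegal
(6,3): no bracket -> illegal
(6,4): no bracket -> illegal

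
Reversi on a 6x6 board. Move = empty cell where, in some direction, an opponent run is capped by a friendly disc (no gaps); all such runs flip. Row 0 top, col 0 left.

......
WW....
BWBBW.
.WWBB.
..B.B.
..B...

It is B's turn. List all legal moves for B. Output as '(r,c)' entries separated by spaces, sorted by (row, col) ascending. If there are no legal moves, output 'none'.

Answer: (0,0) (0,2) (1,4) (1,5) (2,5) (3,0) (4,0) (4,1)

Derivation:
(0,0): flips 2 -> legal
(0,1): no bracket -> illegal
(0,2): flips 1 -> legal
(1,2): no bracket -> illegal
(1,3): no bracket -> illegal
(1,4): flips 1 -> legal
(1,5): flips 1 -> legal
(2,5): flips 1 -> legal
(3,0): flips 2 -> legal
(3,5): no bracket -> illegal
(4,0): flips 1 -> legal
(4,1): flips 1 -> legal
(4,3): no bracket -> illegal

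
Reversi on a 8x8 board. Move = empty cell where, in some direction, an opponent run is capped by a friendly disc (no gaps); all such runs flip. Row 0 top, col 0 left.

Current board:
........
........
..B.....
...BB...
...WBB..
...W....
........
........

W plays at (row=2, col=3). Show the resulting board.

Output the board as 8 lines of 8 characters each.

Place W at (2,3); scan 8 dirs for brackets.
Dir NW: first cell '.' (not opp) -> no flip
Dir N: first cell '.' (not opp) -> no flip
Dir NE: first cell '.' (not opp) -> no flip
Dir W: opp run (2,2), next='.' -> no flip
Dir E: first cell '.' (not opp) -> no flip
Dir SW: first cell '.' (not opp) -> no flip
Dir S: opp run (3,3) capped by W -> flip
Dir SE: opp run (3,4) (4,5), next='.' -> no flip
All flips: (3,3)

Answer: ........
........
..BW....
...WB...
...WBB..
...W....
........
........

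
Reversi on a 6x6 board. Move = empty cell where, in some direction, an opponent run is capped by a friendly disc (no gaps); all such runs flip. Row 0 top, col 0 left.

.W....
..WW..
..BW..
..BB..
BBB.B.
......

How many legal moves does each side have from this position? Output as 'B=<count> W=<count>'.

-- B to move --
(0,0): no bracket -> illegal
(0,2): flips 1 -> legal
(0,3): flips 2 -> legal
(0,4): flips 1 -> legal
(1,0): no bracket -> illegal
(1,1): no bracket -> illegal
(1,4): flips 1 -> legal
(2,1): no bracket -> illegal
(2,4): flips 1 -> legal
(3,4): no bracket -> illegal
B mobility = 5
-- W to move --
(1,1): no bracket -> illegal
(2,1): flips 1 -> legal
(2,4): no bracket -> illegal
(3,0): no bracket -> illegal
(3,1): flips 1 -> legal
(3,4): no bracket -> illegal
(3,5): no bracket -> illegal
(4,3): flips 1 -> legal
(4,5): no bracket -> illegal
(5,0): flips 2 -> legal
(5,1): no bracket -> illegal
(5,2): flips 3 -> legal
(5,3): no bracket -> illegal
(5,4): no bracket -> illegal
(5,5): no bracket -> illegal
W mobility = 5

Answer: B=5 W=5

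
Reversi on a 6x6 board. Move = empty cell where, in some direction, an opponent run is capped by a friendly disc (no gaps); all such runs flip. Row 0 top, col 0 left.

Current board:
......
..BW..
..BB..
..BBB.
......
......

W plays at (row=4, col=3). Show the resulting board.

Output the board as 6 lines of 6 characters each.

Place W at (4,3); scan 8 dirs for brackets.
Dir NW: opp run (3,2), next='.' -> no flip
Dir N: opp run (3,3) (2,3) capped by W -> flip
Dir NE: opp run (3,4), next='.' -> no flip
Dir W: first cell '.' (not opp) -> no flip
Dir E: first cell '.' (not opp) -> no flip
Dir SW: first cell '.' (not opp) -> no flip
Dir S: first cell '.' (not opp) -> no flip
Dir SE: first cell '.' (not opp) -> no flip
All flips: (2,3) (3,3)

Answer: ......
..BW..
..BW..
..BWB.
...W..
......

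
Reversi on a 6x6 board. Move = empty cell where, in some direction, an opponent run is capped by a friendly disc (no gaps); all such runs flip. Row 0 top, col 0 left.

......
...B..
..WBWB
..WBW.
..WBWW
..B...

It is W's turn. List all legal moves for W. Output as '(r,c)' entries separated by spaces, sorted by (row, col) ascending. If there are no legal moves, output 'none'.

Answer: (0,2) (0,4) (1,2) (1,4) (5,4)

Derivation:
(0,2): flips 1 -> legal
(0,3): no bracket -> illegal
(0,4): flips 1 -> legal
(1,2): flips 1 -> legal
(1,4): flips 1 -> legal
(1,5): no bracket -> illegal
(3,5): no bracket -> illegal
(4,1): no bracket -> illegal
(5,1): no bracket -> illegal
(5,3): no bracket -> illegal
(5,4): flips 1 -> legal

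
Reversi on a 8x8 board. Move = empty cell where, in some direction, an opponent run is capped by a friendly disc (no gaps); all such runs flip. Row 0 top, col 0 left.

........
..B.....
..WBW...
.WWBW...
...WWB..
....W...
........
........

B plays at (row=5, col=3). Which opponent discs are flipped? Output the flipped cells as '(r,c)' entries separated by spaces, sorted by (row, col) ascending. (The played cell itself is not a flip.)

Dir NW: first cell '.' (not opp) -> no flip
Dir N: opp run (4,3) capped by B -> flip
Dir NE: opp run (4,4), next='.' -> no flip
Dir W: first cell '.' (not opp) -> no flip
Dir E: opp run (5,4), next='.' -> no flip
Dir SW: first cell '.' (not opp) -> no flip
Dir S: first cell '.' (not opp) -> no flip
Dir SE: first cell '.' (not opp) -> no flip

Answer: (4,3)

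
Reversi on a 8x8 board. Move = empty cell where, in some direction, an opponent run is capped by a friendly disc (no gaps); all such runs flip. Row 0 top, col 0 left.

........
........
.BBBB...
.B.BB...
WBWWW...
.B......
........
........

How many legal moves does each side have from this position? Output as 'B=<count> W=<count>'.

Answer: B=5 W=8

Derivation:
-- B to move --
(3,0): no bracket -> illegal
(3,2): no bracket -> illegal
(3,5): no bracket -> illegal
(4,5): flips 3 -> legal
(5,0): no bracket -> illegal
(5,2): flips 1 -> legal
(5,3): flips 2 -> legal
(5,4): flips 1 -> legal
(5,5): flips 1 -> legal
B mobility = 5
-- W to move --
(1,0): no bracket -> illegal
(1,1): flips 2 -> legal
(1,2): no bracket -> illegal
(1,3): flips 4 -> legal
(1,4): flips 2 -> legal
(1,5): flips 2 -> legal
(2,0): flips 1 -> legal
(2,5): flips 1 -> legal
(3,0): no bracket -> illegal
(3,2): no bracket -> illegal
(3,5): no bracket -> illegal
(4,5): no bracket -> illegal
(5,0): no bracket -> illegal
(5,2): no bracket -> illegal
(6,0): flips 1 -> legal
(6,1): no bracket -> illegal
(6,2): flips 1 -> legal
W mobility = 8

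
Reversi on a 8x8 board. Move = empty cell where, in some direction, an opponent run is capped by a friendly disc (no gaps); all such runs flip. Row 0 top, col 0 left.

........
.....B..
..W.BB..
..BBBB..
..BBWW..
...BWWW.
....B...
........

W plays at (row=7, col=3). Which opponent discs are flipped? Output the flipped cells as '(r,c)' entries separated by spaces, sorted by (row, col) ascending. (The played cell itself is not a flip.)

Answer: (6,4)

Derivation:
Dir NW: first cell '.' (not opp) -> no flip
Dir N: first cell '.' (not opp) -> no flip
Dir NE: opp run (6,4) capped by W -> flip
Dir W: first cell '.' (not opp) -> no flip
Dir E: first cell '.' (not opp) -> no flip
Dir SW: edge -> no flip
Dir S: edge -> no flip
Dir SE: edge -> no flip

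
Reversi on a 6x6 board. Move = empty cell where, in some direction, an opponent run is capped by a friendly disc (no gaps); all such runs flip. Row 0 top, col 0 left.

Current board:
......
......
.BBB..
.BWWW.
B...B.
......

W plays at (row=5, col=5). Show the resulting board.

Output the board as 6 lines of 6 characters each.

Place W at (5,5); scan 8 dirs for brackets.
Dir NW: opp run (4,4) capped by W -> flip
Dir N: first cell '.' (not opp) -> no flip
Dir NE: edge -> no flip
Dir W: first cell '.' (not opp) -> no flip
Dir E: edge -> no flip
Dir SW: edge -> no flip
Dir S: edge -> no flip
Dir SE: edge -> no flip
All flips: (4,4)

Answer: ......
......
.BBB..
.BWWW.
B...W.
.....W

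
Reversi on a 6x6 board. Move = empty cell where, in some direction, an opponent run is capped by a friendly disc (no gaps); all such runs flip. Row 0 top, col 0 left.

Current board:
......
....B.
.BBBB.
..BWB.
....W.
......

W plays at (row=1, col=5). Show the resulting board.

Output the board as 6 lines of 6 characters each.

Answer: ......
....BW
.BBBW.
..BWB.
....W.
......

Derivation:
Place W at (1,5); scan 8 dirs for brackets.
Dir NW: first cell '.' (not opp) -> no flip
Dir N: first cell '.' (not opp) -> no flip
Dir NE: edge -> no flip
Dir W: opp run (1,4), next='.' -> no flip
Dir E: edge -> no flip
Dir SW: opp run (2,4) capped by W -> flip
Dir S: first cell '.' (not opp) -> no flip
Dir SE: edge -> no flip
All flips: (2,4)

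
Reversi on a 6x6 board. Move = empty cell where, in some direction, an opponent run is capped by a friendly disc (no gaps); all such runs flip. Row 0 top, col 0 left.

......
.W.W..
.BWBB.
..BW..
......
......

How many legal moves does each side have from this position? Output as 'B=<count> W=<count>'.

Answer: B=7 W=6

Derivation:
-- B to move --
(0,0): no bracket -> illegal
(0,1): flips 1 -> legal
(0,2): flips 1 -> legal
(0,3): flips 1 -> legal
(0,4): no bracket -> illegal
(1,0): no bracket -> illegal
(1,2): flips 1 -> legal
(1,4): no bracket -> illegal
(2,0): no bracket -> illegal
(3,1): no bracket -> illegal
(3,4): flips 1 -> legal
(4,2): flips 1 -> legal
(4,3): flips 1 -> legal
(4,4): no bracket -> illegal
B mobility = 7
-- W to move --
(1,0): no bracket -> illegal
(1,2): no bracket -> illegal
(1,4): no bracket -> illegal
(1,5): flips 1 -> legal
(2,0): flips 1 -> legal
(2,5): flips 2 -> legal
(3,0): no bracket -> illegal
(3,1): flips 2 -> legal
(3,4): no bracket -> illegal
(3,5): flips 1 -> legal
(4,1): no bracket -> illegal
(4,2): flips 1 -> legal
(4,3): no bracket -> illegal
W mobility = 6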